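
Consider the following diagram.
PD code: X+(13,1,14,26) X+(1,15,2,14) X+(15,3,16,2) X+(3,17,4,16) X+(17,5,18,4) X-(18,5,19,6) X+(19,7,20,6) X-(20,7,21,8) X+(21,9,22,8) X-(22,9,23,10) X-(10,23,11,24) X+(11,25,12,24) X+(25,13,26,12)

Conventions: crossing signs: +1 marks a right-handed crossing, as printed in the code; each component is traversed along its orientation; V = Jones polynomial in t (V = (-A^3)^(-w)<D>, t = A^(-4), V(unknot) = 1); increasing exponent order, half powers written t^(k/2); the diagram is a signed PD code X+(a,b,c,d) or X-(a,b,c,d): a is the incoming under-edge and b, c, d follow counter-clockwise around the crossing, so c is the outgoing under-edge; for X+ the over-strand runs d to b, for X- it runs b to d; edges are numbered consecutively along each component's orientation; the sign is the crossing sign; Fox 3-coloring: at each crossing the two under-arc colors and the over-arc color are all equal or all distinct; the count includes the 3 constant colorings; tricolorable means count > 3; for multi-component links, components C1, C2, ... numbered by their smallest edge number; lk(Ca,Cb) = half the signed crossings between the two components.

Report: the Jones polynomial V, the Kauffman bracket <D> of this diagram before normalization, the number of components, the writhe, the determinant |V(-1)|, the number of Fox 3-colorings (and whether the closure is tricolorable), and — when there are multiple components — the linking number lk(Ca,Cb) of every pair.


Jones polynomial: V(t) = t^2 + t^4 - t^5 + t^6 - t^7
<D> = A^-13 - A^-9 + A^-5 - A^-1 - A^7; writhe +5
components 1, writhe +5 (13 crossings)
3-colorings: 3 of 3^13, det 5 — not tricolorable
note: det 5 = |V(-1)|; not divisible by 3, so not tricolorable


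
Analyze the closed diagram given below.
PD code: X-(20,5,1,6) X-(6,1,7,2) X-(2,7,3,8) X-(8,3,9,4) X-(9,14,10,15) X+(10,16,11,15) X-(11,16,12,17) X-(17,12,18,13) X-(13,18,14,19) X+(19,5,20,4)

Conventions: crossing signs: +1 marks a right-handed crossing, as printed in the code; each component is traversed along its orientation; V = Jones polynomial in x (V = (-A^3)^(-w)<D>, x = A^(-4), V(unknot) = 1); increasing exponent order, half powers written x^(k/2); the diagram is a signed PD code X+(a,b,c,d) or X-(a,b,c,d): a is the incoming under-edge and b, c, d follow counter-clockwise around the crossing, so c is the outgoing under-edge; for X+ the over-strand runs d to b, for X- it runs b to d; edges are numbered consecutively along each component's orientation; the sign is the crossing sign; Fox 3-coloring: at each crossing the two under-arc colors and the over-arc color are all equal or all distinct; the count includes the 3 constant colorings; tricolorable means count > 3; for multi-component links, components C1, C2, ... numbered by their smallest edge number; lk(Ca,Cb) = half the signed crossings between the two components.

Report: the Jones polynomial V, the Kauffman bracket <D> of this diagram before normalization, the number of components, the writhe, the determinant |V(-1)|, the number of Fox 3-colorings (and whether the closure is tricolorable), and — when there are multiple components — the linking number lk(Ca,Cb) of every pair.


V = x^-8 - 2x^-7 + x^-6 - 2x^-5 + 2x^-4 + x^-2
<D> = A^-10 + 2A^-2 - 2A^2 + A^6 - 2A^10 + A^14 (w = -6)
1 component over 10 crossings, w = -6
27 Fox colorings among 3^10, |V(-1)| = 9: tricolorable
why: det 9 = |V(-1)|; divisible by 3, so tricolorable


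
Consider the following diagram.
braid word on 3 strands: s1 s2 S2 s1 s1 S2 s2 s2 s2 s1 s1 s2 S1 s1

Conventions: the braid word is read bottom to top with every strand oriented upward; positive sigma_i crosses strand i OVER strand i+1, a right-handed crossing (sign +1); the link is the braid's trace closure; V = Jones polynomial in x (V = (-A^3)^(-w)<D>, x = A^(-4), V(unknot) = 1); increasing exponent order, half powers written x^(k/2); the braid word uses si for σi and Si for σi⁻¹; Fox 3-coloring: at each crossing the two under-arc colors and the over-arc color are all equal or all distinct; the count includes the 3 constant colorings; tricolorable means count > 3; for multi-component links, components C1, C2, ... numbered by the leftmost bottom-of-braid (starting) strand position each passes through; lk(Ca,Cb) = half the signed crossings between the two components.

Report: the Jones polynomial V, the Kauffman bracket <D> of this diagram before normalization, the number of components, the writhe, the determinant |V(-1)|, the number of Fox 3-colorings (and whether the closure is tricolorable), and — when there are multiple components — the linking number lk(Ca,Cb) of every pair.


V = x^3 + x^5 - x^8
<D> = -A^-8 + A^4 + A^12 (w = +8)
1 component over 14 crossings, w = +8
9 Fox colorings among 3^14, |V(-1)| = 3: tricolorable
why: |V(-1)| = 3: so tricolorable, since 3 divides 3


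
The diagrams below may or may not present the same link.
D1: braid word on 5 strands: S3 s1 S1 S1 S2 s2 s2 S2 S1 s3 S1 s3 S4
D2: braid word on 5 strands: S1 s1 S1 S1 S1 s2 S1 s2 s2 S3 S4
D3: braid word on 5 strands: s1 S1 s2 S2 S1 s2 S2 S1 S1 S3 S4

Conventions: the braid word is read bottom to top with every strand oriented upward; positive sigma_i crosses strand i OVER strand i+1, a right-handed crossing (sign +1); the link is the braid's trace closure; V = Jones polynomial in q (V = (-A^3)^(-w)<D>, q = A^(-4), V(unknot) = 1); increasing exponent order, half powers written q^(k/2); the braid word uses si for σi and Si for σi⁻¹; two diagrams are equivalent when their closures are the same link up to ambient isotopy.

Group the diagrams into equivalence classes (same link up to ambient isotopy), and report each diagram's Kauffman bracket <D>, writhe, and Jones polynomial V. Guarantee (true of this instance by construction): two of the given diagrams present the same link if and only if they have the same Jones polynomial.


classes: {D1, D3} | {D2}
V(D1) = q^(-9/2) - q^(-5/2) - q^(-3/2) - q^(-1/2)  [13 crossings, <D> = A^-7 + A^-3 + A - A^9, w = -3]
V(D2) = -q^(-9/2) + 2q^(-7/2) - 3q^(-5/2) + 3q^(-3/2) - 4q^(-1/2) + 2q^(1/2) - 2q^(3/2) + q^(5/2)  (w -3, c 11, <D> = -A^-19 + 2A^-15 - 2A^-11 + 4A^-7 - 3A^-3 + 3A - 2A^5 + A^9)
D3 (bracket A^-13 + A^-9 + A^-5 - A^3; 11 crossings at w = -5): V = q^(-9/2) - q^(-5/2) - q^(-3/2) - q^(-1/2)
note: V(q) takes 2 values over 3 diagrams, fixing the grouping


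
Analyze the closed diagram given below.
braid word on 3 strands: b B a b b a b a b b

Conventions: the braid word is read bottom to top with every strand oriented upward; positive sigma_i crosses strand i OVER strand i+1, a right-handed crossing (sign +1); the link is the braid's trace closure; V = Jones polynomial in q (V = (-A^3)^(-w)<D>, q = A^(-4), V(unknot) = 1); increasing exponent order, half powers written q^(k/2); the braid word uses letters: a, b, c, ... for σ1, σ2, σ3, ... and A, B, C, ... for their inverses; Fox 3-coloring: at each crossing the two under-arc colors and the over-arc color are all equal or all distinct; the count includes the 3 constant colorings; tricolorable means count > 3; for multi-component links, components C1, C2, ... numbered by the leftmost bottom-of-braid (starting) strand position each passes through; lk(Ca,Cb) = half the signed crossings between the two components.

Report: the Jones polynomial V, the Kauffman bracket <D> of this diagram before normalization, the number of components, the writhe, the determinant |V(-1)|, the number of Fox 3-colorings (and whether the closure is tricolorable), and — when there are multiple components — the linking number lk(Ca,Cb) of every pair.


V = q^3 + q^5 - q^8
<D> = -A^-8 + A^4 + A^12 (w = +8)
1 component over 10 crossings, w = +8
9 Fox colorings among 3^10, |V(-1)| = 3: tricolorable
why: det 3 = |V(-1)|; divisible by 3, so tricolorable


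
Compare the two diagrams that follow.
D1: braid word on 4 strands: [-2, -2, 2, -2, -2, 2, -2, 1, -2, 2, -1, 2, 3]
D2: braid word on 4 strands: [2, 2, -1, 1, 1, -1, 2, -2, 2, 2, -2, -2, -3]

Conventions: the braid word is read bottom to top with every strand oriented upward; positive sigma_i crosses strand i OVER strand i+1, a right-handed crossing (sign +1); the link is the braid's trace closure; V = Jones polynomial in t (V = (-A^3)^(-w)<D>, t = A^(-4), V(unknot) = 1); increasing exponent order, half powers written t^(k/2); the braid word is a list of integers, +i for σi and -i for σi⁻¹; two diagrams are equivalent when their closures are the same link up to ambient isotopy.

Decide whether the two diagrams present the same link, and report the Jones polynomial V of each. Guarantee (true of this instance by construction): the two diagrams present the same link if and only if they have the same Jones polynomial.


same link: no
V(D1) = t^-3 + t^-2 + t^-1 + 1  [13 crossings, <D> = -A^-3 - A - A^5 - A^9, w = -1]
V(D2) = 1 + t + t^2 + t^3  (w +1, c 13, <D> = -A^-9 - A^-5 - A^-1 - A^3)
note: 2 values of V(t) split the 2 diagrams


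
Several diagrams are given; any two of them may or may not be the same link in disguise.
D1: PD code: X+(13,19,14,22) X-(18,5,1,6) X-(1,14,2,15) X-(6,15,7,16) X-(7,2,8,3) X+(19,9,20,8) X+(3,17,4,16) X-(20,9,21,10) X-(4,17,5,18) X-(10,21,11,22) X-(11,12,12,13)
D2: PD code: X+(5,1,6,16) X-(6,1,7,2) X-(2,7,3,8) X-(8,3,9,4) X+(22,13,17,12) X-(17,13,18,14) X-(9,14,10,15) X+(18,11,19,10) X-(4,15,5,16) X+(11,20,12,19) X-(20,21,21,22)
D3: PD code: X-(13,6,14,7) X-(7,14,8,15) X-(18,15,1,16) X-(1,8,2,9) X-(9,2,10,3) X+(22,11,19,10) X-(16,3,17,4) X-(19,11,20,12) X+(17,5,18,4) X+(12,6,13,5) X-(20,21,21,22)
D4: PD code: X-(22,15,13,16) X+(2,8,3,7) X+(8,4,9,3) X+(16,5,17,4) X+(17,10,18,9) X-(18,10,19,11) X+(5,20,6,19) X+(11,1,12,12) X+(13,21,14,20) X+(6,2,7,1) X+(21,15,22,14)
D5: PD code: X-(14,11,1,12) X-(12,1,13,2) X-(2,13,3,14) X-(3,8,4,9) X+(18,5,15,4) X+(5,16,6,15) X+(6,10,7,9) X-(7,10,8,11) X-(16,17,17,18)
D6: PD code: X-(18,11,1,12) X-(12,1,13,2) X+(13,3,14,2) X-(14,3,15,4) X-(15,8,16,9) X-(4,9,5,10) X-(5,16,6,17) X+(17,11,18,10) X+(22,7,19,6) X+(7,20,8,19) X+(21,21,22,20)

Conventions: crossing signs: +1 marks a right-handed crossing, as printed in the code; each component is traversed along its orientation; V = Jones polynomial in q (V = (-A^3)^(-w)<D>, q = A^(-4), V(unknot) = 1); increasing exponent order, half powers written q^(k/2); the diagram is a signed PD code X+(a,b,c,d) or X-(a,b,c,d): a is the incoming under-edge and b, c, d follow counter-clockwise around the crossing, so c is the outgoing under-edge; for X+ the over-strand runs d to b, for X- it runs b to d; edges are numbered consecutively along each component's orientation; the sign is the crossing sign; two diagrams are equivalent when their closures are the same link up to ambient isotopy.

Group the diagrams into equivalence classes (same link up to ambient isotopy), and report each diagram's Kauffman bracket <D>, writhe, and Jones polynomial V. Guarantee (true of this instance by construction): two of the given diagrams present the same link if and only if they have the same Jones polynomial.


equivalence classes: {D1, D3} | {D2, D5, D6} | {D4}
D1 (bracket A^-13 + A^-9 + A^-5 - A^3; 11 crossings at w = -5): V = q^(-9/2) - q^(-5/2) - q^(-3/2) - q^(-1/2)
D2 (bracket A^-15 + 2A^-7 - A^-3 + A - A^5; 11 crossings at w = -3): V = q^(-7/2) - q^(-5/2) + q^(-3/2) - 2q^(-1/2) - q^(3/2)
V(D3) = q^(-9/2) - q^(-5/2) - q^(-3/2) - q^(-1/2)  [11 crossings, <D> = A^-13 + A^-9 + A^-5 - A^3, w = -5]
D4 (bracket -A^-5 + A^-1 - A^3 + 2A^7 + A^15; 11 crossings at w = +7): V = -q^(3/2) - 2q^(7/2) + q^(9/2) - q^(11/2) + q^(13/2)
V(D5) = q^(-7/2) - q^(-5/2) + q^(-3/2) - 2q^(-1/2) - q^(3/2)  (w -3, c 9, <D> = A^-15 + 2A^-7 - A^-3 + A - A^5)
V(D6) = q^(-7/2) - q^(-5/2) + q^(-3/2) - 2q^(-1/2) - q^(3/2)  (w -1, c 11, <D> = A^-9 + 2A^-1 - A^3 + A^7 - A^11)
observation: V(q) takes 3 values over 6 diagrams, fixing the grouping


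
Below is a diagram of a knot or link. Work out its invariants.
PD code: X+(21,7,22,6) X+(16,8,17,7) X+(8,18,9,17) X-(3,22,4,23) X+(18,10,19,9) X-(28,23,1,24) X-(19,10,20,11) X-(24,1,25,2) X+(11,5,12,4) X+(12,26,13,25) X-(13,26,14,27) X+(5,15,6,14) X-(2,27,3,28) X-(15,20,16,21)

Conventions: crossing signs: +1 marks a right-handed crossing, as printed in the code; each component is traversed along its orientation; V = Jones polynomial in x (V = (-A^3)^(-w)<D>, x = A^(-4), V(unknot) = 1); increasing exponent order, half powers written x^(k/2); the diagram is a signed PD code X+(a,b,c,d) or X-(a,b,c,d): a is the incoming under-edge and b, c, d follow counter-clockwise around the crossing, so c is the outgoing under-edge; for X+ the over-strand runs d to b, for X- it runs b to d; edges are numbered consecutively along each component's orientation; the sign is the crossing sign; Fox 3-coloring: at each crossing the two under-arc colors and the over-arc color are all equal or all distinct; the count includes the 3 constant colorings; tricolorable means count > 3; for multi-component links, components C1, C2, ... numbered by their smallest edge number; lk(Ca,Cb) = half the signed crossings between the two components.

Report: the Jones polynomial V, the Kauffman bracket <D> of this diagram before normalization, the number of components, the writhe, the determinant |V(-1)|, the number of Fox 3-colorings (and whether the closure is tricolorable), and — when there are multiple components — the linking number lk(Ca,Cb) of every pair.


V = -x^-3 + 2x^-2 - 3x^-1 + 4 - 3x + 4x^2 - 2x^3 + x^4 - x^5
<D> = -A^-20 + A^-16 - 2A^-12 + 4A^-8 - 3A^-4 + 4 - 3A^4 + 2A^8 - A^12 (w = 0)
1 component over 14 crossings, w = 0
9 Fox colorings among 3^14, |V(-1)| = 21: tricolorable
why: w = 0 shifts under R1 moves; the (-A^3)^(0) factor cancels that in V


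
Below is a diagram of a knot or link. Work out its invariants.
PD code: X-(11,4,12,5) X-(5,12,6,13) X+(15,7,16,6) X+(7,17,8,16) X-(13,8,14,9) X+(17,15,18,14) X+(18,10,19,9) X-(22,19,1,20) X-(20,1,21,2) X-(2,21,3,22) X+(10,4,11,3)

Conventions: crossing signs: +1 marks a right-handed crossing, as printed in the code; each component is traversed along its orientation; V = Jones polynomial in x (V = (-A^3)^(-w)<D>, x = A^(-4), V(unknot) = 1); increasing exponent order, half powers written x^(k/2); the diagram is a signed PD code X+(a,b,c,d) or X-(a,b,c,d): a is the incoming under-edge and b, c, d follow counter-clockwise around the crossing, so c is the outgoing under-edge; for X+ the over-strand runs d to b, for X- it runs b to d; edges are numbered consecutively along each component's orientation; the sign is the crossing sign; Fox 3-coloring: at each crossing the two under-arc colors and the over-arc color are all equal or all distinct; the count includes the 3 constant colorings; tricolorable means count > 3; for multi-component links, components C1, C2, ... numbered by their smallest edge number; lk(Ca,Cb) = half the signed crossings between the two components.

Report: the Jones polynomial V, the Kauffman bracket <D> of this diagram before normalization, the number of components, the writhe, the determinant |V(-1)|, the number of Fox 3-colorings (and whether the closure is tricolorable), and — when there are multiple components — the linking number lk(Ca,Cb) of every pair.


Jones polynomial: V(x) = -x^-3 + x^-2 - x^-1 + 3 - x + x^2 - x^3
<D> = A^-15 - A^-11 + A^-7 - 3A^-3 + A - A^5 + A^9; writhe -1
components 1, writhe -1 (11 crossings)
3-colorings: 27 of 3^11, det 9 — tricolorable
note: w = -1 shifts under R1 moves; the (-A^3)^(1) factor cancels that in V


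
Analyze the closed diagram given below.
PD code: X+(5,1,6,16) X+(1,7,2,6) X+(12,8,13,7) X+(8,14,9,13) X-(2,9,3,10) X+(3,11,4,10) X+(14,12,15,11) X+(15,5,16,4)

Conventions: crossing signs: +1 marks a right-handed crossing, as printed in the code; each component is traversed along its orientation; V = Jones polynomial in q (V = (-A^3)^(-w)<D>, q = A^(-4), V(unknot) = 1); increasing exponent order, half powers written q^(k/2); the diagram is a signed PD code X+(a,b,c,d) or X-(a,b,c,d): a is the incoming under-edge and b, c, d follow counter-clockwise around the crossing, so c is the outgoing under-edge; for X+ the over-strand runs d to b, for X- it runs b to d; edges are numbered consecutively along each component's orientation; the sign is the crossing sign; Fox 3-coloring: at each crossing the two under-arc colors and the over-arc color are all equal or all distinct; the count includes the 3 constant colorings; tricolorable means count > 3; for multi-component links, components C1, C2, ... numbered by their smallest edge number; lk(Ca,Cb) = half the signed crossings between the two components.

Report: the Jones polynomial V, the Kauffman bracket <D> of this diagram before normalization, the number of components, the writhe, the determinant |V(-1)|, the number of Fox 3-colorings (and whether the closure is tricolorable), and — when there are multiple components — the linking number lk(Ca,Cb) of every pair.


V(q) = q^2 + 2q^4 - 2q^5 + q^6 - 2q^7 + q^8
bracket: A^-14 - 2A^-10 + A^-6 - 2A^-2 + 2A^2 + A^10, w = +6
1 component, writhe +6, over 8 crossings
det 9, colorings 27 of 3^8 — tricolorable
observation: det 9 = |V(-1)|; divisible by 3, so tricolorable


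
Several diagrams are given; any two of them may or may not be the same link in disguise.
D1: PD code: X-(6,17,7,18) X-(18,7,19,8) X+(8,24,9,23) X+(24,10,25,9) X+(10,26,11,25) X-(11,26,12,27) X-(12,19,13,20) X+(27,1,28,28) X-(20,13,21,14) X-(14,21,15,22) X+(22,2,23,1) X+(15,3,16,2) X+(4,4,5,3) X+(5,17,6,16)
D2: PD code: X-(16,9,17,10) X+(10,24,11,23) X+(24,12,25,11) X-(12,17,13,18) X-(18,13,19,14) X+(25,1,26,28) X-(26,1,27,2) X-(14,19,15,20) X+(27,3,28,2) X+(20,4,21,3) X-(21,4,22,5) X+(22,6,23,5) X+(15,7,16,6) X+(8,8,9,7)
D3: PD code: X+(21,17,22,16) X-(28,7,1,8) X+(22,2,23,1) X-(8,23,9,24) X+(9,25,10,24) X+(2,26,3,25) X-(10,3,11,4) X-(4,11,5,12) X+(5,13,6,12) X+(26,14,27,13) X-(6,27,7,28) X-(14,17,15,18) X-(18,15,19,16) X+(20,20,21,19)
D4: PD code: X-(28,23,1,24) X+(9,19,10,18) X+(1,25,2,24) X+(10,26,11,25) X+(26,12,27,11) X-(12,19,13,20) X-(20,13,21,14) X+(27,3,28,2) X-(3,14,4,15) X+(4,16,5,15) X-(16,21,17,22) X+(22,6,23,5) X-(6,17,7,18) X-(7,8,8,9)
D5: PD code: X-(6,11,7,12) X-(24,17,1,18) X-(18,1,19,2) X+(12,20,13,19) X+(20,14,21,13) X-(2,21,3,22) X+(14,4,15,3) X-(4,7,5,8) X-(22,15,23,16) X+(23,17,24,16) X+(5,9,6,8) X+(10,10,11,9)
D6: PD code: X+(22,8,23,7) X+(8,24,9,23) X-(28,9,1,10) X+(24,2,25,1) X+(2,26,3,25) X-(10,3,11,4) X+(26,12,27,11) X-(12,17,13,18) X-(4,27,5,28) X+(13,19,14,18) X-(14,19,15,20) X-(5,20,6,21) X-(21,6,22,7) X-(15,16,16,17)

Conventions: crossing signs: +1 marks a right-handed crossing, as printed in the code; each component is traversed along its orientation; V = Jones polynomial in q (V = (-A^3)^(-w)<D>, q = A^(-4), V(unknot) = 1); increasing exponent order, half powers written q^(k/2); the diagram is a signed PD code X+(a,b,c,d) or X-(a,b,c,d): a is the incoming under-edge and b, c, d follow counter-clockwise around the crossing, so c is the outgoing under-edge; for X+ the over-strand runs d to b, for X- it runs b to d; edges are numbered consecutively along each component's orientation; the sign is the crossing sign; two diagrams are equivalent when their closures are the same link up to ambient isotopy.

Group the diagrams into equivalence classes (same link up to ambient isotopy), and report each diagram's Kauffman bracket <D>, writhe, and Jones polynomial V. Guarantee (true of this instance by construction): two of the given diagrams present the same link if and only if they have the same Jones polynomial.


equivalence classes: {D1, D2, D4} | {D3, D5, D6}
D1 (bracket -A^-6 + A^-2 - A^2 + 3A^6 - A^10 + A^14 - A^18; 14 crossings at w = +2): V = -q^-3 + q^-2 - q^-1 + 3 - q + q^2 - q^3
D2 (bracket -A^-6 + A^-2 - A^2 + 3A^6 - A^10 + A^14 - A^18; 14 crossings at w = +2): V = -q^-3 + q^-2 - q^-1 + 3 - q + q^2 - q^3
V(D3) = -q^-3 + 2q^-2 - 2q^-1 + 3 - 2q + 2q^2 - q^3  (w 0, c 14, <D> = -A^-12 + 2A^-8 - 2A^-4 + 3 - 2A^4 + 2A^8 - A^12)
D4 (bracket -A^-12 + A^-8 - A^-4 + 3 - A^4 + A^8 - A^12; 14 crossings at w = 0): V = -q^-3 + q^-2 - q^-1 + 3 - q + q^2 - q^3
V(D5) = -q^-3 + 2q^-2 - 2q^-1 + 3 - 2q + 2q^2 - q^3  (w 0, c 12, <D> = -A^-12 + 2A^-8 - 2A^-4 + 3 - 2A^4 + 2A^8 - A^12)
D6 (bracket -A^-18 + 2A^-14 - 2A^-10 + 3A^-6 - 2A^-2 + 2A^2 - A^6; 14 crossings at w = -2): V = -q^-3 + 2q^-2 - 2q^-1 + 3 - 2q + 2q^2 - q^3
key observation: comparing 6 Jones polynomials yields 2 groups


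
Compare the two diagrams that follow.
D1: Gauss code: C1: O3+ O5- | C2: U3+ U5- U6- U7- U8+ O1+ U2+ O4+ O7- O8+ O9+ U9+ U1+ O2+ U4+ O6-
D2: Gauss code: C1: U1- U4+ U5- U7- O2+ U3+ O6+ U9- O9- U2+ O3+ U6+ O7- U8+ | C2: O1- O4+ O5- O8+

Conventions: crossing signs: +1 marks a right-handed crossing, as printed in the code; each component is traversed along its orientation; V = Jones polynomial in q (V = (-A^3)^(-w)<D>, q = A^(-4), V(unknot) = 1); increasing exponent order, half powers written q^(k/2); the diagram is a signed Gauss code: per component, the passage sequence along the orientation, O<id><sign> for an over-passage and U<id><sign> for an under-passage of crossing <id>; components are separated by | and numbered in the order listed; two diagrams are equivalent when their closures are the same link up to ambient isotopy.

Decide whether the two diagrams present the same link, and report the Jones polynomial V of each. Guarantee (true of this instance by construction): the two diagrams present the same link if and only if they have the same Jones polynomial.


same link: yes
V(D1) = -q^(1/2) - q^(3/2) - q^(5/2) + q^(9/2)  [9 crossings, <D> = -A^-9 + A^-1 + A^3 + A^7, w = +3]
V(D2) = -q^(1/2) - q^(3/2) - q^(5/2) + q^(9/2)  (w +1, c 9, <D> = -A^-15 + A^-7 + A^-3 + A)
note: one V(q) for all 2 diagrams — one class (guaranteed)


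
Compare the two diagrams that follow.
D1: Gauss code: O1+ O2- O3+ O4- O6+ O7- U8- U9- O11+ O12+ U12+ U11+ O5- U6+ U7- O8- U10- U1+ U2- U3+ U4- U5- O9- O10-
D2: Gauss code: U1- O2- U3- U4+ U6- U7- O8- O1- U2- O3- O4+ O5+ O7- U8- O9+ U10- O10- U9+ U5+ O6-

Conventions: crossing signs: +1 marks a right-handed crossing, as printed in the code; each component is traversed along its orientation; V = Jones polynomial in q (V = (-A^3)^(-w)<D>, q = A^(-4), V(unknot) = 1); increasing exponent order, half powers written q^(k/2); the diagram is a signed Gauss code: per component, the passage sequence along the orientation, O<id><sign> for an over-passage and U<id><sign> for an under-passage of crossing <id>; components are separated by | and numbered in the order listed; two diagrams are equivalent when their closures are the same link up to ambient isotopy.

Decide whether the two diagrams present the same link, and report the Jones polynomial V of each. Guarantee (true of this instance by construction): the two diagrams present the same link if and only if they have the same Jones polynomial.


equivalent: no
D1 (bracket A^-2 + A^6 - A^10; 12 crossings at w = -2): V = -q^-4 + q^-3 + q^-1
V(D2) = -q^-6 + q^-5 - q^-4 + 2q^-3 - q^-2 + q^-1  [10 crossings, <D> = A^-8 - A^-4 + 2 - A^4 + A^8 - A^12, w = -4]
observation: 2 classes among 2 diagrams; unequal V(q) rules out equality


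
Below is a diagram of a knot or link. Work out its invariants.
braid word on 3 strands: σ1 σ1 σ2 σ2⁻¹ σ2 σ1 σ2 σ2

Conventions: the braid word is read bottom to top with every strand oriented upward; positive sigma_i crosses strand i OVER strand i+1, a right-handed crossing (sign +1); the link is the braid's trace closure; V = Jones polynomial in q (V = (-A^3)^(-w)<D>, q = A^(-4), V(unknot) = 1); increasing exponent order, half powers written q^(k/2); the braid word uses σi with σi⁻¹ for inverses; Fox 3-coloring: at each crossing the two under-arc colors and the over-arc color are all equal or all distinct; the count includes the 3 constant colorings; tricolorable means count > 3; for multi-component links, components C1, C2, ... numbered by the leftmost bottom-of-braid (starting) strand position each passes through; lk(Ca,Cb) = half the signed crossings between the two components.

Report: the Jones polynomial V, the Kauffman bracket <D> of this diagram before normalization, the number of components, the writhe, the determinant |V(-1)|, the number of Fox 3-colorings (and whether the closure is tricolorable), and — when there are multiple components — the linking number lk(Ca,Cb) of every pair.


V(q) = q^2 + q^4 - q^5 + q^6 - q^7
bracket: -A^-10 + A^-6 - A^-2 + A^2 + A^10, w = +6
1 component, writhe +6, over 8 crossings
det 5, colorings 3 of 3^8 — not tricolorable
observation: det 5 = |V(-1)|; not divisible by 3, so not tricolorable


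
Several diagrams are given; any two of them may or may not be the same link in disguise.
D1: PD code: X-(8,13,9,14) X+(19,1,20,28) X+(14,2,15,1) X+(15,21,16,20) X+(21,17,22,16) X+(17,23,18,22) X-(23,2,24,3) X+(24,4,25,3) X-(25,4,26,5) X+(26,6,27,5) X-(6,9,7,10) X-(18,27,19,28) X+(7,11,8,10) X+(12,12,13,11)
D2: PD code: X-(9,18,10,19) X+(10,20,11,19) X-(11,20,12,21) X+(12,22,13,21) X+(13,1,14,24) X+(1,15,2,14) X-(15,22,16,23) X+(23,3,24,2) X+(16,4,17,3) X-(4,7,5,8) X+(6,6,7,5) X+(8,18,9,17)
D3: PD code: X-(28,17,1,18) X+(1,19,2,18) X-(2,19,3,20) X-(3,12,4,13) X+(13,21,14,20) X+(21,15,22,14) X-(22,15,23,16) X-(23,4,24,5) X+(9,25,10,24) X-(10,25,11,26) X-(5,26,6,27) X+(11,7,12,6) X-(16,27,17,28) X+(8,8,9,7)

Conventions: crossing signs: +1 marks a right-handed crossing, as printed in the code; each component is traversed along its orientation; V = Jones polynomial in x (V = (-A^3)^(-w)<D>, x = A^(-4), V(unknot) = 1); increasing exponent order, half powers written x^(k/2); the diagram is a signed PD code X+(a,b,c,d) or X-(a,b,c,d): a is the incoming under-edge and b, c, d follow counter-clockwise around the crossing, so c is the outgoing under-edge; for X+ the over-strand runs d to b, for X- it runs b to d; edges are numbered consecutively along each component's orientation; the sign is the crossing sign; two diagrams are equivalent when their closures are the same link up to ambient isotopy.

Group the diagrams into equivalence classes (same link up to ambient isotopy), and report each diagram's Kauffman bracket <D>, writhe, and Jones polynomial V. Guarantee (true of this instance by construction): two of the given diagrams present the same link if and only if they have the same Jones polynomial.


equivalence classes: {D1} | {D2} | {D3}
D1 (bracket -A^-4 + 1 + A^8; 14 crossings at w = +4): V = x + x^3 - x^4
V(D2) = x - x^2 + 2x^3 - x^4 + x^5 - x^6  (w +4, c 12, <D> = -A^-12 + A^-8 - A^-4 + 2 - A^4 + A^8)
V(D3) = -x^-6 + x^-5 - x^-4 + 2x^-3 - x^-2 + x^-1  (w -2, c 14, <D> = A^-2 - A^2 + 2A^6 - A^10 + A^14 - A^18)
observation: comparing 3 Jones polynomials yields 3 groups


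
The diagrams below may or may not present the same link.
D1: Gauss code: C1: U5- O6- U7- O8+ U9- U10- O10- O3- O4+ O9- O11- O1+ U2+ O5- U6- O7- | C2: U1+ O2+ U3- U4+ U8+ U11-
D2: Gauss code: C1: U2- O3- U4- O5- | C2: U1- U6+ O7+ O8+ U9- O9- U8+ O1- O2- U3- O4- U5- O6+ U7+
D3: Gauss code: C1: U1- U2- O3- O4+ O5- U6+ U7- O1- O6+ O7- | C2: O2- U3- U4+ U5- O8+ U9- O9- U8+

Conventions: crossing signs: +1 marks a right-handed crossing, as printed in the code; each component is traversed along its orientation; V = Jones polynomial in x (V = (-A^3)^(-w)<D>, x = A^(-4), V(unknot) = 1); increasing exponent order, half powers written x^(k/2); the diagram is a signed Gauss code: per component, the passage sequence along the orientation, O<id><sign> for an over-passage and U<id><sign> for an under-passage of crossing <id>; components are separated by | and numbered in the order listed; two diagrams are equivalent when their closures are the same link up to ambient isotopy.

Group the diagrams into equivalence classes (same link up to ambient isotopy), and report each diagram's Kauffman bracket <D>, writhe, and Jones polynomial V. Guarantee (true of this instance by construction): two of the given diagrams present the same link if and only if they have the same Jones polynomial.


classes: {D1} | {D2} | {D3}
V(D1) = x^(-7/2) - x^(-5/2) + x^(-3/2) - 2x^(-1/2) - x^(3/2)  [11 crossings, <D> = A^-15 + 2A^-7 - A^-3 + A - A^5, w = -3]
D2 (bracket A^-3 + A^5 - A^9 + A^13; 9 crossings at w = -3): V = -x^(-11/2) + x^(-9/2) - x^(-7/2) - x^(-3/2)
D3 (bracket A^-7 + A; 9 crossings at w = -3): V = -x^(-5/2) - x^(-1/2)
note: 3 classes among 3 diagrams; unequal V(x) rules out equality


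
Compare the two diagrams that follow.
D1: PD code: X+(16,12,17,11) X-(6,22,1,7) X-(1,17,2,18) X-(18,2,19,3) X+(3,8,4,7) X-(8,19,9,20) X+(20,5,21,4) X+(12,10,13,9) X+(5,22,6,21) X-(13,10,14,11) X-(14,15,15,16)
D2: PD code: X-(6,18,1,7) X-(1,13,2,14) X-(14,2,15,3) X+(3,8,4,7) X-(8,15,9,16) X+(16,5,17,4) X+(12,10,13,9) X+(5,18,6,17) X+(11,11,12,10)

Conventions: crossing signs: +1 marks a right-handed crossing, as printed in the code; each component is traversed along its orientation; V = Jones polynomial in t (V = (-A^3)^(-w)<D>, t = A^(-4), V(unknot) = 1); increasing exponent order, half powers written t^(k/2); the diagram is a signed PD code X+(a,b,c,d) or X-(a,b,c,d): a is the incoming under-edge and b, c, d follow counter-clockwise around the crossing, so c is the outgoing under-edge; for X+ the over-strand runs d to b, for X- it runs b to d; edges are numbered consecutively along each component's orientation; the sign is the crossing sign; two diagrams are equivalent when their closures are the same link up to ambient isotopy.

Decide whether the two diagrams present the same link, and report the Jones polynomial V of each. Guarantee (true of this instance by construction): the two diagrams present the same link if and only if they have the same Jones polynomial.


equivalent: yes
D1 (bracket A^-9 - A^-5 + 2A^-1 - A^3 + 2A^7 - A^11; 11 crossings at w = -1): V = t^(-7/2) - 2t^(-5/2) + t^(-3/2) - 2t^(-1/2) + t^(1/2) - t^(3/2)
D2 (bracket A^-3 - A + 2A^5 - A^9 + 2A^13 - A^17; 9 crossings at w = +1): V = t^(-7/2) - 2t^(-5/2) + t^(-3/2) - 2t^(-1/2) + t^(1/2) - t^(3/2)
key observation: Reidemeister moves carry D1 (11 crossings) to D2 (9)


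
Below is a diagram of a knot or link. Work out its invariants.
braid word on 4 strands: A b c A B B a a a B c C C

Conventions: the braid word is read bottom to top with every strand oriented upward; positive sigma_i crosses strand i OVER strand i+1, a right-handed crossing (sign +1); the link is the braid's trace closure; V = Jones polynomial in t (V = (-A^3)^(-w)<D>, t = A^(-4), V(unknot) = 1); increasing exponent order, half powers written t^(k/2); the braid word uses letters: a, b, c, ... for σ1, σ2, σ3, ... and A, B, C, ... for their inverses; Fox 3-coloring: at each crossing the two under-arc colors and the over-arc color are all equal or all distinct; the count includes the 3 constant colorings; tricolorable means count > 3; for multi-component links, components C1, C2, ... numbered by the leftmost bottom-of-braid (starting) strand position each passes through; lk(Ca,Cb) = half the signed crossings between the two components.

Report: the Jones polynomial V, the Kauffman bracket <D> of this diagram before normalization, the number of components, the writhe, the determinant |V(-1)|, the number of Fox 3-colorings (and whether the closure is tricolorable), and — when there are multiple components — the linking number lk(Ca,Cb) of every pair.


Jones polynomial: V(t) = -t^-5 + t^-4 - t^-3 + 2t^-2 - t^-1 + 2 - t
<D> = A^-7 - 2A^-3 + A - 2A^5 + A^9 - A^13 + A^17; writhe -1
components 1, writhe -1 (13 crossings)
3-colorings: 9 of 3^13, det 9 — tricolorable
note: |V(-1)| = 9: so tricolorable, since 3 divides 9


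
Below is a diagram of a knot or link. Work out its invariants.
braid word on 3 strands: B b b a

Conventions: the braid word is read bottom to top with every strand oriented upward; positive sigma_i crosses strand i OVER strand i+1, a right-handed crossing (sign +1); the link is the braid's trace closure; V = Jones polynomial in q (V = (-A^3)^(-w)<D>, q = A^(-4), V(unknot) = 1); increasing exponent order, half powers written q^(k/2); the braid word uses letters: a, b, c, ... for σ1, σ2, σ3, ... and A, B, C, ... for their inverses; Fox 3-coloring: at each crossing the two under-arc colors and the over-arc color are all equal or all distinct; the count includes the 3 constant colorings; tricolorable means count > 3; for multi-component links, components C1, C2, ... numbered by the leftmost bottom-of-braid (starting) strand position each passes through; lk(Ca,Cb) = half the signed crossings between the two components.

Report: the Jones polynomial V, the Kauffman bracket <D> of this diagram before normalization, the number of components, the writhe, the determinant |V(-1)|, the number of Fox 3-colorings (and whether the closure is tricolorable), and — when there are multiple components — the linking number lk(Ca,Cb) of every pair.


Jones polynomial: V(q) = 1
<D> = A^6; writhe +2
components 1, writhe +2 (4 crossings)
3-colorings: 3 of 3^4, det 1 — not tricolorable
note: the word shrinks to σ2 σ1 after cancelling


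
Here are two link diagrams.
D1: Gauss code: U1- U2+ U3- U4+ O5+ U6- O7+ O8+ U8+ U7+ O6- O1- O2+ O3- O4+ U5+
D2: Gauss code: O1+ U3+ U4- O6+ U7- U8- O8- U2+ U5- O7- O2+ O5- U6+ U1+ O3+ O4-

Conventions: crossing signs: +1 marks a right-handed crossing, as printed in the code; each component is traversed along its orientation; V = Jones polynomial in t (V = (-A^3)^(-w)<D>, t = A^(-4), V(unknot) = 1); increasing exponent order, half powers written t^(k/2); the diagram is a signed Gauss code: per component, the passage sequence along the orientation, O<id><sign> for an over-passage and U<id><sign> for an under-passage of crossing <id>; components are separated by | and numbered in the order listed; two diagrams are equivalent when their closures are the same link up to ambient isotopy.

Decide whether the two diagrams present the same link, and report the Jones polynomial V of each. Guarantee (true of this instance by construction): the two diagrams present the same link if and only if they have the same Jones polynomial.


same link: yes
V(D1) = 1  [8 crossings, <D> = A^6, w = +2]
V(D2) = 1  (w 0, c 8, <D> = 1)
note: one V(t) for all 2 diagrams — one class (guaranteed)


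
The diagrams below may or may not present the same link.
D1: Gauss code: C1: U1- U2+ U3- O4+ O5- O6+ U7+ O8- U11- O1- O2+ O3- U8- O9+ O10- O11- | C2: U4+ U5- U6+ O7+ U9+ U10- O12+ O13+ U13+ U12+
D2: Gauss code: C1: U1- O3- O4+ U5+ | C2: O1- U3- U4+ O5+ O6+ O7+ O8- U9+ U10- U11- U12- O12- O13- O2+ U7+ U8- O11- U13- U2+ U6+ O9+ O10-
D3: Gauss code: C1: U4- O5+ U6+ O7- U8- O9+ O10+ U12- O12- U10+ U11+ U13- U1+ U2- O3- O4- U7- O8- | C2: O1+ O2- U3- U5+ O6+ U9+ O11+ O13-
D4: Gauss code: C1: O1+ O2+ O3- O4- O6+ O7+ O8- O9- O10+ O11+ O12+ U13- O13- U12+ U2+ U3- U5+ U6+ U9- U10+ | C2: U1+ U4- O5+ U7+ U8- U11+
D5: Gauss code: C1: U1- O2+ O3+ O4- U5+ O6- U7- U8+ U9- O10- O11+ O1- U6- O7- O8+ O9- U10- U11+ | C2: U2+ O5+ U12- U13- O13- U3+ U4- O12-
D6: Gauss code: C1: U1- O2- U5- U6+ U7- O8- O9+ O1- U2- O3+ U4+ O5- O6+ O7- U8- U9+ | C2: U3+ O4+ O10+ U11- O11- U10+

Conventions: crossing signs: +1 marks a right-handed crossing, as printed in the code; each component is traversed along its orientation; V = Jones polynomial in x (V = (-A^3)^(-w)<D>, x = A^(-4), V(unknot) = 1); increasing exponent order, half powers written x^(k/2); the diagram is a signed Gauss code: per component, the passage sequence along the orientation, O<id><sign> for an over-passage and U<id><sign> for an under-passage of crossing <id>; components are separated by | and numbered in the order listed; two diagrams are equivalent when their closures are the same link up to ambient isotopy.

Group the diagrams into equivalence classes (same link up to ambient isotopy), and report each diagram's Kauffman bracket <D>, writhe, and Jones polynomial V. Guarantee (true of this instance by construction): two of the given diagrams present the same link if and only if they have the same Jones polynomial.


classes: {D1, D3, D5, D6} | {D2} | {D4}
V(D1) = x^(-7/2) - x^(-5/2) + x^(-3/2) - 2x^(-1/2) - x^(3/2)  [13 crossings, <D> = A^-3 + 2A^5 - A^9 + A^13 - A^17, w = +1]
D2 (bracket A^-5 + A^-1; 13 crossings at w = -1): V = -x^(-1/2) - x^(1/2)
V(D3) = x^(-7/2) - x^(-5/2) + x^(-3/2) - 2x^(-1/2) - x^(3/2)  [13 crossings, <D> = A^-9 + 2A^-1 - A^3 + A^7 - A^11, w = -1]
V(D4) = -x^(1/2) - x^(5/2)  (w +3, c 13, <D> = A^-1 + A^7)
D5 (bracket A^-15 + 2A^-7 - A^-3 + A - A^5; 13 crossings at w = -3): V = x^(-7/2) - x^(-5/2) + x^(-3/2) - 2x^(-1/2) - x^(3/2)
V(D6) = x^(-7/2) - x^(-5/2) + x^(-3/2) - 2x^(-1/2) - x^(3/2)  (w -1, c 11, <D> = A^-9 + 2A^-1 - A^3 + A^7 - A^11)
insight: comparing 6 Jones polynomials yields 3 groups


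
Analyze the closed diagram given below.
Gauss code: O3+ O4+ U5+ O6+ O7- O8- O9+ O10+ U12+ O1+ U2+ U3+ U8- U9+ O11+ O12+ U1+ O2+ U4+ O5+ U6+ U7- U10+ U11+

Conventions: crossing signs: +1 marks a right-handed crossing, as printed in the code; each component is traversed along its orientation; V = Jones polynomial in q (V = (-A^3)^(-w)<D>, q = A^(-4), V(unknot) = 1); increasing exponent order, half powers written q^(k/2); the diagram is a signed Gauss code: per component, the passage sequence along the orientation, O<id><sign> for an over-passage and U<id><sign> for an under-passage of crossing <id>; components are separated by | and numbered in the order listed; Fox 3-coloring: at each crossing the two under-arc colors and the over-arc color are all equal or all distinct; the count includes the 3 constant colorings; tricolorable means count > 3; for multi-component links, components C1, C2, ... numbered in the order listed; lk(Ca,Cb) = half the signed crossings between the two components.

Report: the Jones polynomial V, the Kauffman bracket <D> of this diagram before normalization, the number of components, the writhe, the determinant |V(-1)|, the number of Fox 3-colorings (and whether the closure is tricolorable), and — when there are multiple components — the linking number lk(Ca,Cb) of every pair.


Jones polynomial: V(q) = q^3 + q^5 - q^8
<D> = -A^-8 + A^4 + A^12; writhe +8
components 1, writhe +8 (12 crossings)
3-colorings: 9 of 3^12, det 3 — tricolorable
note: the span of V is 5, forcing >= 5 crossings in any diagram


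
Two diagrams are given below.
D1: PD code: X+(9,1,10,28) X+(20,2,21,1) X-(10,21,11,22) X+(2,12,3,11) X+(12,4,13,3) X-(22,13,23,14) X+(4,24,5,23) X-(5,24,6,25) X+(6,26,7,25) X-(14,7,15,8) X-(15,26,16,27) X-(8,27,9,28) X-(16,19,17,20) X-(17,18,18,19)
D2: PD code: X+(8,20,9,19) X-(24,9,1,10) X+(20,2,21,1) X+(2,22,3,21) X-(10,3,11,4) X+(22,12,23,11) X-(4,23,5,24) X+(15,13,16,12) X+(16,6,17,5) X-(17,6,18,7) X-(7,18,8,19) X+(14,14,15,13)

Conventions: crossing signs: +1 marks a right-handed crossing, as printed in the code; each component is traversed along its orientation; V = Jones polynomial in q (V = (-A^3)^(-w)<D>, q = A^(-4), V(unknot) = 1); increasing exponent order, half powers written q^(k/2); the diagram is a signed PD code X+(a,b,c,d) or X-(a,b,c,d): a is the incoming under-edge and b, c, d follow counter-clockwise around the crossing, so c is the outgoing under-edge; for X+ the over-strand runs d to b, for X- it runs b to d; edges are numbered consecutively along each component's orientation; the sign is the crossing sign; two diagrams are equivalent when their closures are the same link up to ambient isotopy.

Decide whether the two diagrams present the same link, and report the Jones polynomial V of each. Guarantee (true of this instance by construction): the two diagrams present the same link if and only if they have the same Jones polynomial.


equivalent: yes
D1 (bracket -A^-18 + 2A^-14 - 2A^-10 + 3A^-6 - 2A^-2 + 2A^2 - A^6; 14 crossings at w = -2): V = -q^-3 + 2q^-2 - 2q^-1 + 3 - 2q + 2q^2 - q^3
V(D2) = -q^-3 + 2q^-2 - 2q^-1 + 3 - 2q + 2q^2 - q^3  [12 crossings, <D> = -A^-6 + 2A^-2 - 2A^2 + 3A^6 - 2A^10 + 2A^14 - A^18, w = +2]
observation: one V(q) for all 2 diagrams — one class (guaranteed)


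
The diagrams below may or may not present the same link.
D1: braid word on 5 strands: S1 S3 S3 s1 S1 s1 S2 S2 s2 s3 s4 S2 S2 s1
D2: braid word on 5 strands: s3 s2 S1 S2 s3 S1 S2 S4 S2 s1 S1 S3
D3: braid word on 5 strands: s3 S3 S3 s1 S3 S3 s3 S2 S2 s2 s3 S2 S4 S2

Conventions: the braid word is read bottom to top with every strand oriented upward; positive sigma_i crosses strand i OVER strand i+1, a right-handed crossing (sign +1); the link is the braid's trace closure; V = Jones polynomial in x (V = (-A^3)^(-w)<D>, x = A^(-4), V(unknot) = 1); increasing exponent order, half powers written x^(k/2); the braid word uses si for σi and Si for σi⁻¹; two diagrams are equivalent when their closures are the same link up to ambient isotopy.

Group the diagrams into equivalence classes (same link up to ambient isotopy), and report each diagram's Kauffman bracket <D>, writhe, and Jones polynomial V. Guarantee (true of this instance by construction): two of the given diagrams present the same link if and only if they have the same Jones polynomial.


grouping into links: {D1, D3} | {D2}
V(D1) = -x^-6 + x^-5 - x^-4 + 2x^-3 - x^-2 + x^-1  (w -2, c 14, <D> = A^-2 - A^2 + 2A^6 - A^10 + A^14 - A^18)
V(D2) = -x^-4 + x^-3 + x^-1  (w -4, c 12, <D> = A^-8 + 1 - A^4)
V(D3) = -x^-6 + x^-5 - x^-4 + 2x^-3 - x^-2 + x^-1  [14 crossings, <D> = A^-8 - A^-4 + 2 - A^4 + A^8 - A^12, w = -4]
why: 2 values of V(x) split the 3 diagrams
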